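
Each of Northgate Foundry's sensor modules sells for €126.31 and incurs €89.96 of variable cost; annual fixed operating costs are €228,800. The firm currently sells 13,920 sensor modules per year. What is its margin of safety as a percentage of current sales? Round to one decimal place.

54.8%

Each unit contributes €126.31 − €89.96 = €36.35. Break-even units = €228,800 ÷ €36.35 = 6,294.36; break-even revenue = 6,294.36 × €126.31 = €795,040.66.
Actual sales revenue = 13,920 × €126.31 = €1,758,235.20.
Margin of safety = (€1,758,235.20 − €795,040.66) ÷ €1,758,235.20 = 54.8%.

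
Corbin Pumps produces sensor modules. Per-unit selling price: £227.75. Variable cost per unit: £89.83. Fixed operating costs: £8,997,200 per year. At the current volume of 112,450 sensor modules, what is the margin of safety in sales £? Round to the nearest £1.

Unit CM = price − variable cost = £227.75 − £89.83 = £137.92. Break-even units = £8,997,200 ÷ £137.92 = 65,234.92; break-even revenue = 65,234.92 × £227.75 = £14,857,252.76.
Current sales = 112,450 × £227.75 = £25,610,487.50.
Margin of safety = £25,610,487.50 − £14,857,252.76 = £10,753,235.

£10,753,235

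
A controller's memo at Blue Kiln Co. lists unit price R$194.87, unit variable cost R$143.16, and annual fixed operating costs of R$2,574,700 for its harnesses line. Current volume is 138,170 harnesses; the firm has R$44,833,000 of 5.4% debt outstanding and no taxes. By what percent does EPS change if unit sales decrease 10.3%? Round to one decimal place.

Total contribution margin = 138,170 × R$51.71 = R$7,144,770.70.
Subtracting fixed costs: EBIT = R$7,144,770.70 − R$2,574,700 = R$4,570,070.70.
After interest of R$2,420,982.00, pre-tax earnings = R$2,149,088.70.
DCL = total CM / (EBIT − I) = R$7,144,770.70 / R$2,149,088.70 = 3.3246.
%ΔEPS = DCL × %ΔSales = 3.3246 × -10.3% = -34.2%.

-34.2%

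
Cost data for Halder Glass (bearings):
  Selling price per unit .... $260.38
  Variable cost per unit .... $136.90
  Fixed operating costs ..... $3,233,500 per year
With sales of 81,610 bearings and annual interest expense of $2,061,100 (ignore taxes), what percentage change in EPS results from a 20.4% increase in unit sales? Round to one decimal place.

+43.0%

Contribution at this volume is 81,610 × $123.48 = $10,077,202.80.
Operating income = contribution − fixed costs = $10,077,202.80 − $3,233,500 = $6,843,702.80.
Interest = $2,061,100.00, so EBIT − I = $4,782,602.80.
Degree of combined leverage = contribution ÷ (EBIT − I) = $10,077,202.80 ÷ $4,782,602.80 = 2.1071.
%ΔEPS = DCL × %ΔSales = 2.1071 × +20.4% = +43.0%.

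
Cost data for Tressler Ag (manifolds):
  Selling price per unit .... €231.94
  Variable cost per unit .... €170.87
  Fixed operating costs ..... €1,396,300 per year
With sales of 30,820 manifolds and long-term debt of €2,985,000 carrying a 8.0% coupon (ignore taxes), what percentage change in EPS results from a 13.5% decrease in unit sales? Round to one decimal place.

-102.8%

Contribution at this volume is 30,820 × €61.07 = €1,882,177.40.
EBIT = €1,882,177.40 − €1,396,300 = €485,877.40.
Interest = €238,800.00, so EBIT − I = €247,077.40.
DCL = total CM / (EBIT − I) = €1,882,177.40 / €247,077.40 = 7.6178.
EPS therefore changes by 7.6178 × (-13.5%) = -102.8%.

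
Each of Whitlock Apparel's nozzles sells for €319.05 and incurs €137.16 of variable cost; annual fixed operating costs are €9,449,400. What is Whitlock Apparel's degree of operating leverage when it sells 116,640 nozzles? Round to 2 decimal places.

1.80

Total contribution margin = 116,640 × €181.89 = €21,215,649.60.
Operating income = contribution − fixed costs = €21,215,649.60 − €9,449,400 = €11,766,249.60.
So DOL = total CM / EBIT = €21,215,649.60 / €11,766,249.60 = 1.8031.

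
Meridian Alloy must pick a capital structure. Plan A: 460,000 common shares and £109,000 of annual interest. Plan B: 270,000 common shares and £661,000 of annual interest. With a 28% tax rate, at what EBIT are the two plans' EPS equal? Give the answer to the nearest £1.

£1,445,421

Set EPS_A = EPS_B: (EBIT − £109,000)(1 − 0.28) ÷ 460,000 = (EBIT − £661,000)(1 − 0.28) ÷ 270,000.
Cancelling (1 − t) and cross-multiplying: 270,000·(EBIT − 109,000) = 460,000·(EBIT − 661,000).
EBIT × (460,000 − 270,000) = 661,000 × 460,000 − 109,000 × 270,000 = 274,630,000,000, so EBIT = 274,630,000,000 ÷ 190,000 = 1,445,421.05.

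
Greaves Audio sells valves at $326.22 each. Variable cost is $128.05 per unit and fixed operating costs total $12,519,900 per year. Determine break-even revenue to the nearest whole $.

$20,609,788

Contribution margin per unit = $326.22 − $128.05 = $198.17, a CM ratio of $198.17 ÷ $326.22 = 0.6075.
Break-even sales = FC ÷ CM ratio = $12,519,900 × $326.22 / $198.17 = $20,609,788.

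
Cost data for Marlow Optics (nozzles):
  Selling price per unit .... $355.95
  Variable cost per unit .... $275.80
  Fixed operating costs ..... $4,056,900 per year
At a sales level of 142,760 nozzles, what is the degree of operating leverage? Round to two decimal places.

1.55

Total contribution margin = 142,760 × $80.15 = $11,442,214.00.
Operating income = contribution − fixed costs = $11,442,214.00 − $4,056,900 = $7,385,314.00.
So DOL = total CM / EBIT = $11,442,214.00 / $7,385,314.00 = 1.5493.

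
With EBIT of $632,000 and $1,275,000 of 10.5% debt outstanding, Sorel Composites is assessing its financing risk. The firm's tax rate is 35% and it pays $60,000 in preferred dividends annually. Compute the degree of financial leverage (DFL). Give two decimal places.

1.56

Interest = $133,875.00.
Pre-tax preferred-dividend burden = $60,000 ÷ (1 − 0.35) = $92,307.69.
DFL = EBIT ÷ [EBIT − I − D_p/(1−t)] = $632,000 ÷ [$632,000 − $133,875.00 − $92,307.69] = $632,000 ÷ $405,817.31 = 1.5574.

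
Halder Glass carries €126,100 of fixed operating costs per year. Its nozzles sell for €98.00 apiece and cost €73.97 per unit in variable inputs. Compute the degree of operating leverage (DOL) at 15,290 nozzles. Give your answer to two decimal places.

1.52

At 15,290 units, contribution = 15,290 × €24.03 = €367,418.70.
EBIT = €367,418.70 − €126,100 = €241,318.70.
Degree of operating leverage = €367,418.70 / €241,318.70 = 1.5225.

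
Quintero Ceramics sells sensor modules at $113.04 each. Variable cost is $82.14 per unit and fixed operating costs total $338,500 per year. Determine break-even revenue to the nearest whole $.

$1,238,318

CM per unit = $113.04 − $82.14 = $30.90; CM ratio = $30.90 / $113.04 = 0.2734.
Break-even sales = FC ÷ CM ratio = $338,500 × $113.04 / $30.90 = $1,238,318.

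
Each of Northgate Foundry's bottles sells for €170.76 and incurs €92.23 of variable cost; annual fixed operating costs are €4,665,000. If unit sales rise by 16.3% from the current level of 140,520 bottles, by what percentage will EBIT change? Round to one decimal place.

+28.2%

Contribution at this volume is 140,520 × €78.53 = €11,035,035.60.
Operating income = contribution − fixed costs = €11,035,035.60 − €4,665,000 = €6,370,035.60.
Degree of operating leverage = €11,035,035.60 / €6,370,035.60 = 1.7323.
%ΔEBIT = DOL × %ΔSales = 1.7323 × +16.3% = +28.2%.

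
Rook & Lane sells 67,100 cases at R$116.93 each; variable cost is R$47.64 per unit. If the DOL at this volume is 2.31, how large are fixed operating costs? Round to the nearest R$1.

Total contribution margin = 67,100 × R$69.29 = R$4,649,359.00.
Since DOL = CM ÷ EBIT, EBIT = R$4,649,359.00 ÷ 2.31 = R$2,012,709.52.
Fixed costs = CM − EBIT = R$4,649,359.00 − R$2,012,709.52 = R$2,636,649.

R$2,636,649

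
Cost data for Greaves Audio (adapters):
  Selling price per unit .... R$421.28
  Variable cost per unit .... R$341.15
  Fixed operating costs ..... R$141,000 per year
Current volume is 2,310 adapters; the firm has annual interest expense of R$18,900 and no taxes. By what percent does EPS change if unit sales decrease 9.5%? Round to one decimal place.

Contribution at this volume is 2,310 × R$80.13 = R$185,100.30.
Operating income = contribution − fixed costs = R$185,100.30 − R$141,000 = R$44,100.30.
Interest = R$18,900.00, so EBIT − I = R$25,200.30.
Degree of combined leverage = contribution ÷ (EBIT − I) = R$185,100.30 ÷ R$25,200.30 = 7.3452.
%ΔEPS = DCL × %ΔSales = 7.3452 × -9.5% = -69.8%.

-69.8%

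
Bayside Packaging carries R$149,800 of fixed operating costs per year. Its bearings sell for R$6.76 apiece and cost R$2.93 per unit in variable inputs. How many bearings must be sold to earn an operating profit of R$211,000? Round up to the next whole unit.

Contribution margin per unit = R$6.76 − R$2.93 = R$3.83.
Need Q such that Q × R$3.83 − R$149,800 = R$211,000, i.e. Q = R$360,800 / R$3.83 = 94,203.66 → 94,204.

94,204 bearings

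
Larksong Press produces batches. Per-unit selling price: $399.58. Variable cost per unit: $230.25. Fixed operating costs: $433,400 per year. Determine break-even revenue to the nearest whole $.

CM per unit = $399.58 − $230.25 = $169.33; CM ratio = $169.33 / $399.58 = 0.4238.
Break-even revenue = fixed costs × price ÷ CM = $433,400 × $399.58 ÷ $169.33 = $1,022,725.

$1,022,725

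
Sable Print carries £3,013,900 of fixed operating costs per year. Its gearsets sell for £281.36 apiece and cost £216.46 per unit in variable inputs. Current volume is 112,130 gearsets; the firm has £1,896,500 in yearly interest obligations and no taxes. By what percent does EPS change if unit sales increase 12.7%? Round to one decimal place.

At 112,130 units, contribution = 112,130 × £64.90 = £7,277,237.00.
Subtracting fixed costs: EBIT = £7,277,237.00 − £3,013,900 = £4,263,337.00.
After interest of £1,896,500.00, pre-tax earnings = £2,366,837.00.
DCL = total CM / (EBIT − I) = £7,277,237.00 / £2,366,837.00 = 3.0747.
EPS therefore changes by 3.0747 × (+12.7%) = +39.0%.

+39.0%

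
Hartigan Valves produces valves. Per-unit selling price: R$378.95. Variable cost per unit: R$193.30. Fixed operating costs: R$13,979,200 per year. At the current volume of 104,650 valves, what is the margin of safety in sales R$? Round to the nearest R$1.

Contribution margin per unit = R$378.95 − R$193.30 = R$185.65. Break-even units = R$13,979,200 ÷ R$185.65 = 75,298.68; break-even revenue = 75,298.68 × R$378.95 = R$28,534,434.90.
Current sales = 104,650 × R$378.95 = R$39,657,117.50.
Margin of safety = R$39,657,117.50 − R$28,534,434.90 = R$11,122,683.

R$11,122,683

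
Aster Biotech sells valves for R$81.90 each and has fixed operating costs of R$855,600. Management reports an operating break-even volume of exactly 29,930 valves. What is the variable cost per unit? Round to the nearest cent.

At break-even, FC = Q × (P − VC), so P − VC = R$855,600 ÷ 29,930 = R$28.5867.
Variable cost per unit = R$81.90 − R$28.5867 = R$53.31.

R$53.31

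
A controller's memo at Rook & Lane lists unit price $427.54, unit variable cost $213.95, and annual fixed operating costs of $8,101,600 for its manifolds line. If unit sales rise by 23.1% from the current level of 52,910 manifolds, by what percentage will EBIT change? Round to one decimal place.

+81.6%

At 52,910 units, contribution = 52,910 × $213.59 = $11,301,046.90.
Operating income = contribution − fixed costs = $11,301,046.90 − $8,101,600 = $3,199,446.90.
DOL = contribution ÷ EBIT = $11,301,046.90 ÷ $3,199,446.90 = 3.5322.
Operating income changes by 3.5322 × +23.1% = +81.6%.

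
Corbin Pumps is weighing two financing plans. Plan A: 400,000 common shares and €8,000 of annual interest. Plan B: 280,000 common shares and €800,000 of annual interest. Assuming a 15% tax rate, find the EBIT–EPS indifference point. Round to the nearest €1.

€2,648,000

Set EPS_A = EPS_B: (EBIT − €8,000)(1 − 0.15) ÷ 400,000 = (EBIT − €800,000)(1 − 0.15) ÷ 280,000.
Cancelling (1 − t) and cross-multiplying: 280,000·(EBIT − 8,000) = 400,000·(EBIT − 800,000).
Solving, EBIT = (800,000·400,000 − 8,000·280,000) / (400,000 − 280,000) = 317,760,000,000 / 120,000 = 2,648,000.00.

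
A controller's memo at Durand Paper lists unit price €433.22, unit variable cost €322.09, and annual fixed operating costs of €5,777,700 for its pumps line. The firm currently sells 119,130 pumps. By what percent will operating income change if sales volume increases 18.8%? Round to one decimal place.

Contribution at this volume is 119,130 × €111.13 = €13,238,916.90.
EBIT = €13,238,916.90 − €5,777,700 = €7,461,216.90.
So DOL = total CM / EBIT = €13,238,916.90 / €7,461,216.90 = 1.7744.
Operating income changes by 1.7744 × +18.8% = +33.4%.

+33.4%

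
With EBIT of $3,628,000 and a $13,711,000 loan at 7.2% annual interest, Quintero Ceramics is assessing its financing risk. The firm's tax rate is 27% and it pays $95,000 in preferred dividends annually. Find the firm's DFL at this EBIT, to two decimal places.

1.45

Annual interest charges come to $987,192.00.
Pre-tax preferred-dividend burden = $95,000 ÷ (1 − 0.27) = $130,136.99.
DFL = EBIT ÷ [EBIT − I − D_p/(1−t)] = $3,628,000 ÷ [$3,628,000 − $987,192.00 − $130,136.99] = $3,628,000 ÷ $2,510,671.01 = 1.4450.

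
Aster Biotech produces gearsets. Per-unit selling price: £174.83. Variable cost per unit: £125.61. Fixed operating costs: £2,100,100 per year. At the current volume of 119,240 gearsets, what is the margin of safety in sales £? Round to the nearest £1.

Each unit contributes £174.83 − £125.61 = £49.22. Break-even units = £2,100,100 ÷ £49.22 = 42,667.61; break-even revenue = 42,667.61 × £174.83 = £7,459,579.09.
Current sales = 119,240 × £174.83 = £20,846,729.20.
Margin of safety = £20,846,729.20 − £7,459,579.09 = £13,387,150.

£13,387,150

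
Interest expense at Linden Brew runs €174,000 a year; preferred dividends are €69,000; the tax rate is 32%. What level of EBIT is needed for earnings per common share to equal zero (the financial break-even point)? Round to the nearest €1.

€275,471

Grossing the preferred dividend up to pre-tax terms: €69,000 / (1 − 0.32) = €101,470.59.
Financial break-even EBIT = interest + D_p ÷ (1 − t) = €174,000 + €101,470.59 = €275,470.59.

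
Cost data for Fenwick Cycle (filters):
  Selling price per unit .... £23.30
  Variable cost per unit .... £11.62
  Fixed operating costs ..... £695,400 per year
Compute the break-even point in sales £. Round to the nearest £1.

CM per unit = £23.30 − £11.62 = £11.68; CM ratio = £11.68 / £23.30 = 0.5013.
Break-even revenue = fixed costs × price ÷ CM = £695,400 × £23.30 ÷ £11.68 = £1,387,228.

£1,387,228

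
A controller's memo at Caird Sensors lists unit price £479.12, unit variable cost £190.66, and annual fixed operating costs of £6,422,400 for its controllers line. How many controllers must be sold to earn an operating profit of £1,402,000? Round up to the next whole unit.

Each unit contributes £479.12 − £190.66 = £288.46.
Need Q such that Q × £288.46 − £6,422,400 = £1,402,000, i.e. Q = £7,824,400 / £288.46 = 27,124.73 → 27,125.

27,125 controllers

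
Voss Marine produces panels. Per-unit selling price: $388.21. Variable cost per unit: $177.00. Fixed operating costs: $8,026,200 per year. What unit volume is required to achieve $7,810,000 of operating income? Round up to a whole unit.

Contribution margin per unit = $388.21 − $177.00 = $211.21.
Units = (FC + target) / CM = ($8,026,200 + $7,810,000) / $211.21 = 74,978.46, so 74,979 panels.

74,979 panels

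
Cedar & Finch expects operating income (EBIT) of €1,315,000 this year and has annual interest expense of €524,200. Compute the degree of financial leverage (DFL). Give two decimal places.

1.66

Interest = €524,200.00.
Degree of financial leverage = EBIT / (EBIT − interest) = €1,315,000 / €790,800.00 = 1.6629.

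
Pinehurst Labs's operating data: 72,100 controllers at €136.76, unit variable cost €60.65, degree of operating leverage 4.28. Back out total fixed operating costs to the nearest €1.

Contribution at this volume is 72,100 × €76.11 = €5,487,531.00.
DOL = contribution / EBIT, so EBIT = €5,487,531.00 / 4.28 = €1,282,133.41.
And FC = contribution − EBIT = €5,487,531.00 − €1,282,133.41 = €4,205,398.

€4,205,398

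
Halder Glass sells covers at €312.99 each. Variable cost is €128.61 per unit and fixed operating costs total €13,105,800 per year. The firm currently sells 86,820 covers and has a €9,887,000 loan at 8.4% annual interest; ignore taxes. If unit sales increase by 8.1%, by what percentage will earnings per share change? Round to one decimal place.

Total contribution margin = 86,820 × €184.38 = €16,007,871.60.
Operating income = contribution − fixed costs = €16,007,871.60 − €13,105,800 = €2,902,071.60.
Interest = €830,508.00, so EBIT − I = €2,071,563.60.
Degree of combined leverage = contribution ÷ (EBIT − I) = €16,007,871.60 ÷ €2,071,563.60 = 7.7274.
EPS therefore changes by 7.7274 × (+8.1%) = +62.6%.

+62.6%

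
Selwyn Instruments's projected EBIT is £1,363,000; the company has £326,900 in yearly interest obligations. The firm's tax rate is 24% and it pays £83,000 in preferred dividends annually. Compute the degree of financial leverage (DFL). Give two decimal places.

1.47

Interest = £326,900.00.
Preferred dividends grossed up pre-tax: £83,000 / (1 − 0.24) = £109,210.53.
DFL = EBIT ÷ [EBIT − I − D_p/(1−t)] = £1,363,000 ÷ [£1,363,000 − £326,900.00 − £109,210.53] = £1,363,000 ÷ £926,889.47 = 1.4705.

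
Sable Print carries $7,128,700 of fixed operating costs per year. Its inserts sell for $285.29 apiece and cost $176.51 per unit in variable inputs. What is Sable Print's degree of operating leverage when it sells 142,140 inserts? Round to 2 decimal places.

Contribution at this volume is 142,140 × $108.78 = $15,461,989.20.
Operating income = contribution − fixed costs = $15,461,989.20 − $7,128,700 = $8,333,289.20.
DOL = contribution ÷ EBIT = $15,461,989.20 ÷ $8,333,289.20 = 1.8554.

1.86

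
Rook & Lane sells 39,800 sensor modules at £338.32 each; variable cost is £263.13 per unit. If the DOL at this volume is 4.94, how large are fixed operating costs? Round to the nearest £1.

£2,386,780

At 39,800 units, contribution = 39,800 × £75.19 = £2,992,562.00.
DOL = contribution / EBIT, so EBIT = £2,992,562.00 / 4.94 = £605,781.78.
And FC = contribution − EBIT = £2,992,562.00 − £605,781.78 = £2,386,780.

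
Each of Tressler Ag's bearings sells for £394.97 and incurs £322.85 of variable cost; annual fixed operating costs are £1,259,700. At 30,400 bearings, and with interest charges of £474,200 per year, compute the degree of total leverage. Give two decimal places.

Contribution at this volume is 30,400 × £72.12 = £2,192,448.00.
Operating income = contribution − fixed costs = £2,192,448.00 − £1,259,700 = £932,748.00. Interest = £474,200.00.
DOL = £2,192,448.00 ÷ £932,748.00 = 2.3505; DFL = £932,748.00 ÷ £458,548.00 = 2.0341.
DCL = DOL × DFL = 2.3505 × 2.0341 = 4.7812.

4.78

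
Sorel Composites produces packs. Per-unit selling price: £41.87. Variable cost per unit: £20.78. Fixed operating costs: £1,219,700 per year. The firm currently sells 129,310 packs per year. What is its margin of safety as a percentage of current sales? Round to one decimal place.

55.3%

Contribution margin per unit = £41.87 − £20.78 = £21.09. Break-even units = £1,219,700 ÷ £21.09 = 57,833.10; break-even revenue = 57,833.10 × £41.87 = £2,421,471.74.
Actual sales revenue = 129,310 × £41.87 = £5,414,209.70.
Margin of safety = (£5,414,209.70 − £2,421,471.74) ÷ £5,414,209.70 = 55.3%.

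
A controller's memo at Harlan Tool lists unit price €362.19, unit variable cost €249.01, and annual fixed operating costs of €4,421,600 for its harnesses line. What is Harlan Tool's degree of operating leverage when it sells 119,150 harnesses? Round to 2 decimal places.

1.49

At 119,150 units, contribution = 119,150 × €113.18 = €13,485,397.00.
Operating income = contribution − fixed costs = €13,485,397.00 − €4,421,600 = €9,063,797.00.
DOL = contribution ÷ EBIT = €13,485,397.00 ÷ €9,063,797.00 = 1.4878.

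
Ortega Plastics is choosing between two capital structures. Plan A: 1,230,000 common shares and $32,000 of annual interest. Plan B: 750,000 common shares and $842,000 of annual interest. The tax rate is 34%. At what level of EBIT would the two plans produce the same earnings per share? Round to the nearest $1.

At indifference, (EBIT − 32,000)(1 − t)/1,230,000 = (EBIT − 842,000)(1 − t)/750,000.
The (1 − t) factor cancels: (EBIT − 32,000) × 750,000 = (EBIT − 842,000) × 1,230,000.
Solving, EBIT = (842,000·1,230,000 − 32,000·750,000) / (1,230,000 − 750,000) = 1,011,660,000,000 / 480,000 = 2,107,625.00.

$2,107,625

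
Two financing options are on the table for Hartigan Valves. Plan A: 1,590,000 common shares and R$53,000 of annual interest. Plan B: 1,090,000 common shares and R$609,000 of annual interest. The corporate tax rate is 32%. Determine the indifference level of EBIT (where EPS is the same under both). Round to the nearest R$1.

At indifference, (EBIT − 53,000)(1 − t)/1,590,000 = (EBIT − 609,000)(1 − t)/1,090,000.
Cancelling (1 − t) and cross-multiplying: 1,090,000·(EBIT − 53,000) = 1,590,000·(EBIT − 609,000).
Solving, EBIT = (609,000·1,590,000 − 53,000·1,090,000) / (1,590,000 − 1,090,000) = 910,540,000,000 / 500,000 = 1,821,080.00.

R$1,821,080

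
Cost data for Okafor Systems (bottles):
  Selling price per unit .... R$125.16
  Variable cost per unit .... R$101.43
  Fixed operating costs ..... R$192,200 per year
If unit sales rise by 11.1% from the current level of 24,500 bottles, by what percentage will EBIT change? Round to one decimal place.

Contribution at this volume is 24,500 × R$23.73 = R$581,385.00.
Subtracting fixed costs: EBIT = R$581,385.00 − R$192,200 = R$389,185.00.
So DOL = total CM / EBIT = R$581,385.00 / R$389,185.00 = 1.4939.
Operating income changes by 1.4939 × +11.1% = +16.6%.

+16.6%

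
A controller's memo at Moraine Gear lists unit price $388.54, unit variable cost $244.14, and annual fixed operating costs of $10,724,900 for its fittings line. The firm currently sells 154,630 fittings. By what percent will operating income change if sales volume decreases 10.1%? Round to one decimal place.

Contribution at this volume is 154,630 × $144.40 = $22,328,572.00.
Subtracting fixed costs: EBIT = $22,328,572.00 − $10,724,900 = $11,603,672.00.
Degree of operating leverage = $22,328,572.00 / $11,603,672.00 = 1.9243.
Operating income changes by 1.9243 × -10.1% = -19.4%.

-19.4%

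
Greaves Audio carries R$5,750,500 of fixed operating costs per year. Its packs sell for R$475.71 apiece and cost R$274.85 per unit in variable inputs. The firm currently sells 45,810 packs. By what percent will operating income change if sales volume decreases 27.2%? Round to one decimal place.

At 45,810 units, contribution = 45,810 × R$200.86 = R$9,201,396.60.
Subtracting fixed costs: EBIT = R$9,201,396.60 − R$5,750,500 = R$3,450,896.60.
So DOL = total CM / EBIT = R$9,201,396.60 / R$3,450,896.60 = 2.6664.
Operating income changes by 2.6664 × -27.2% = -72.5%.

-72.5%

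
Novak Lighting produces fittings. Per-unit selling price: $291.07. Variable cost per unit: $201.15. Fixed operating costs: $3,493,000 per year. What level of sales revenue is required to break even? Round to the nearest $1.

Contribution margin per unit = $291.07 − $201.15 = $89.92, a CM ratio of $89.92 ÷ $291.07 = 0.3089.
Break-even revenue = fixed costs × price ÷ CM = $3,493,000 × $291.07 ÷ $89.92 = $11,306,801.

$11,306,801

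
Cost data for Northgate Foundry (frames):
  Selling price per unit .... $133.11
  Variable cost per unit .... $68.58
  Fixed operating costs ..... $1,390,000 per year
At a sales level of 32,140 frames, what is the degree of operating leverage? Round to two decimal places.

3.03

Contribution at this volume is 32,140 × $64.53 = $2,073,994.20.
EBIT = $2,073,994.20 − $1,390,000 = $683,994.20.
Degree of operating leverage = $2,073,994.20 / $683,994.20 = 3.0322.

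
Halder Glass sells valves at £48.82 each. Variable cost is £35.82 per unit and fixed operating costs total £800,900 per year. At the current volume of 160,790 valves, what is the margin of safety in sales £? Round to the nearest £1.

£4,842,080

Each unit contributes £48.82 − £35.82 = £13.00. Break-even units = £800,900 ÷ £13.00 = 61,607.69; break-even revenue = 61,607.69 × £48.82 = £3,007,687.54.
Current sales = 160,790 × £48.82 = £7,849,767.80.
Margin of safety = £7,849,767.80 − £3,007,687.54 = £4,842,080.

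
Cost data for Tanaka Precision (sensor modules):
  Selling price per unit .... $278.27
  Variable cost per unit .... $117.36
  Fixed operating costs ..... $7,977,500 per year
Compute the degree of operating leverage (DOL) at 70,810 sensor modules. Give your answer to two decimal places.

Total contribution margin = 70,810 × $160.91 = $11,394,037.10.
EBIT = $11,394,037.10 − $7,977,500 = $3,416,537.10.
Degree of operating leverage = $11,394,037.10 / $3,416,537.10 = 3.3350.

3.33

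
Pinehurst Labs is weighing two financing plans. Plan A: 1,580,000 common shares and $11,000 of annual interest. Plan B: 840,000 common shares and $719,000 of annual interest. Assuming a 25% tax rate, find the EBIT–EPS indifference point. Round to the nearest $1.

$1,522,676

Set EPS_A = EPS_B: (EBIT − $11,000)(1 − 0.25) ÷ 1,580,000 = (EBIT − $719,000)(1 − 0.25) ÷ 840,000.
Cancelling (1 − t) and cross-multiplying: 840,000·(EBIT − 11,000) = 1,580,000·(EBIT − 719,000).
EBIT × (1,580,000 − 840,000) = 719,000 × 1,580,000 − 11,000 × 840,000 = 1,126,780,000,000, so EBIT = 1,126,780,000,000 ÷ 740,000 = 1,522,675.68.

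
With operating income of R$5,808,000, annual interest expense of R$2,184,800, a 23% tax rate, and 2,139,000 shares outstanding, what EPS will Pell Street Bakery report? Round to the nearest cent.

Pre-tax income = R$5,808,000 − R$2,184,800.00 = R$3,623,200.00.
After tax at 23%: net income = R$3,623,200.00 × 0.77 = R$2,789,864.00.
EPS = R$2,789,864.00 ÷ 2,139,000 = R$1.30.

R$1.30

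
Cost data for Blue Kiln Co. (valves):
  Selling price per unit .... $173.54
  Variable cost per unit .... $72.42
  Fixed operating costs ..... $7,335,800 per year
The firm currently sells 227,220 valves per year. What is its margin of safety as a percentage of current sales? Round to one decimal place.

68.1%

Contribution margin per unit = $173.54 − $72.42 = $101.12. Break-even units = $7,335,800 ÷ $101.12 = 72,545.49; break-even revenue = 72,545.49 × $173.54 = $12,589,544.42.
Current sales = 227,220 × $173.54 = $39,431,758.80.
Margin of safety = ($39,431,758.80 − $12,589,544.42) ÷ $39,431,758.80 = 68.1%.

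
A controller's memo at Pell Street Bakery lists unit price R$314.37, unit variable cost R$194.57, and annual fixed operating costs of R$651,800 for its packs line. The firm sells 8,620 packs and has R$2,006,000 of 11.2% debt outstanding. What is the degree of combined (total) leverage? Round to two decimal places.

At 8,620 units, contribution = 8,620 × R$119.80 = R$1,032,676.00.
EBIT = R$1,032,676.00 − R$651,800 = R$380,876.00. Interest = R$224,672.00, so EBIT − I = R$156,204.00.
DCL = contribution ÷ (EBIT − I) = R$1,032,676.00 ÷ R$156,204.00 = 6.6111.

6.61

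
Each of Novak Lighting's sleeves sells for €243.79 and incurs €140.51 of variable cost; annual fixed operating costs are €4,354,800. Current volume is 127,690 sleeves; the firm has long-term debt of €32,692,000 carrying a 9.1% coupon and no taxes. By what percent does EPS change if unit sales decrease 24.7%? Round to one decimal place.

At 127,690 units, contribution = 127,690 × €103.28 = €13,187,823.20.
EBIT = €13,187,823.20 − €4,354,800 = €8,833,023.20.
After interest of €2,974,972.00, pre-tax earnings = €5,858,051.20.
DCL = total CM / (EBIT − I) = €13,187,823.20 / €5,858,051.20 = 2.2512.
%ΔEPS = DCL × %ΔSales = 2.2512 × -24.7% = -55.6%.

-55.6%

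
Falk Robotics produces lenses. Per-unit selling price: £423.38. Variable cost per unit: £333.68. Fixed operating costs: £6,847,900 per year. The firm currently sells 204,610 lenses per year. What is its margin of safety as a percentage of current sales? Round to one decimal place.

Contribution margin per unit = £423.38 − £333.68 = £89.70. Break-even units = £6,847,900 ÷ £89.70 = 76,342.25; break-even revenue = 76,342.25 × £423.38 = £32,321,782.63.
Current sales = 204,610 × £423.38 = £86,627,781.80.
Margin of safety = (£86,627,781.80 − £32,321,782.63) ÷ £86,627,781.80 = 62.7%.

62.7%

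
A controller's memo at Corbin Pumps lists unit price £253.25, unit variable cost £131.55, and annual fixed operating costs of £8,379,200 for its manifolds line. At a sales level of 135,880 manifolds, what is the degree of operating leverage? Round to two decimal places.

Total contribution margin = 135,880 × £121.70 = £16,536,596.00.
Operating income = contribution − fixed costs = £16,536,596.00 − £8,379,200 = £8,157,396.00.
DOL = contribution ÷ EBIT = £16,536,596.00 ÷ £8,157,396.00 = 2.0272.

2.03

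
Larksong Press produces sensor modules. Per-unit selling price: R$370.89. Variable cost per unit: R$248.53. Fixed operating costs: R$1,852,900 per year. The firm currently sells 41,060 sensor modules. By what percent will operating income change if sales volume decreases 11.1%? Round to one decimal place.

Contribution at this volume is 41,060 × R$122.36 = R$5,024,101.60.
Operating income = contribution − fixed costs = R$5,024,101.60 − R$1,852,900 = R$3,171,201.60.
So DOL = total CM / EBIT = R$5,024,101.60 / R$3,171,201.60 = 1.5843.
Operating income changes by 1.5843 × -11.1% = -17.6%.

-17.6%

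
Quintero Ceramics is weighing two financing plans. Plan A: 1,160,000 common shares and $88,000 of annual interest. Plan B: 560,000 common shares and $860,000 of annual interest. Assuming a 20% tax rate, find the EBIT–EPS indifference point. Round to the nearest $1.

Set EPS_A = EPS_B: (EBIT − $88,000)(1 − 0.20) ÷ 1,160,000 = (EBIT − $860,000)(1 − 0.20) ÷ 560,000.
The (1 − t) factor cancels: (EBIT − 88,000) × 560,000 = (EBIT − 860,000) × 1,160,000.
Solving, EBIT = (860,000·1,160,000 − 88,000·560,000) / (1,160,000 − 560,000) = 948,320,000,000 / 600,000 = 1,580,533.33.

$1,580,533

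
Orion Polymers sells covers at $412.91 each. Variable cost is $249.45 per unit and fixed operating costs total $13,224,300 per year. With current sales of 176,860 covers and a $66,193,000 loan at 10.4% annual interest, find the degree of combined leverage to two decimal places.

3.28

Contribution at this volume is 176,860 × $163.46 = $28,909,535.60.
Subtracting fixed costs: EBIT = $28,909,535.60 − $13,224,300 = $15,685,235.60. Interest = $6,884,072.00, so EBIT − I = $8,801,163.60.
Degree of total leverage = total CM / (EBIT − interest) = $28,909,535.60 / $8,801,163.60 = 3.2847.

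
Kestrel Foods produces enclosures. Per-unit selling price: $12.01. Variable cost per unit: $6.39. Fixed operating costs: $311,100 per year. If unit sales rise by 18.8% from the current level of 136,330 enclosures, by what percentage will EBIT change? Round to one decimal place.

Total contribution margin = 136,330 × $5.62 = $766,174.60.
EBIT = $766,174.60 − $311,100 = $455,074.60.
DOL = contribution ÷ EBIT = $766,174.60 ÷ $455,074.60 = 1.6836.
Operating income changes by 1.6836 × +18.8% = +31.7%.

+31.7%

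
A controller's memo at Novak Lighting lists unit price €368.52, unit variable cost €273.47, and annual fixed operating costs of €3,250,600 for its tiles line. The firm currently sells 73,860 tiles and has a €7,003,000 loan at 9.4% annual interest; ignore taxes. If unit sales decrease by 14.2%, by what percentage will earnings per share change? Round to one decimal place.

-32.0%

At 73,860 units, contribution = 73,860 × €95.05 = €7,020,393.00.
EBIT = €7,020,393.00 − €3,250,600 = €3,769,793.00.
Interest = €658,282.00, so EBIT − I = €3,111,511.00.
Degree of combined leverage = contribution ÷ (EBIT − I) = €7,020,393.00 ÷ €3,111,511.00 = 2.2563.
%ΔEPS = DCL × %ΔSales = 2.2563 × -14.2% = -32.0%.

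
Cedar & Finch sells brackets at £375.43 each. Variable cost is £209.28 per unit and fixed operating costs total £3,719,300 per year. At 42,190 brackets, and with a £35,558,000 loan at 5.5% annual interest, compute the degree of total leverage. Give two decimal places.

Contribution at this volume is 42,190 × £166.15 = £7,009,868.50.
Subtracting fixed costs: EBIT = £7,009,868.50 − £3,719,300 = £3,290,568.50. Interest = £1,955,690.00.
DOL = £7,009,868.50 ÷ £3,290,568.50 = 2.1303; DFL = £3,290,568.50 ÷ £1,334,878.50 = 2.4651.
Combined leverage = 2.1303 × 2.4651 = 5.2514.

5.25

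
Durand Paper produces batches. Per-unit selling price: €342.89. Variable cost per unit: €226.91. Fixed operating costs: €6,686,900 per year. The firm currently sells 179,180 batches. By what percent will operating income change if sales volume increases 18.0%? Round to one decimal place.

At 179,180 units, contribution = 179,180 × €115.98 = €20,781,296.40.
Subtracting fixed costs: EBIT = €20,781,296.40 − €6,686,900 = €14,094,396.40.
DOL = contribution ÷ EBIT = €20,781,296.40 ÷ €14,094,396.40 = 1.4744.
So EBIT moves 1.4744 × (+18.0%) = +26.5%.

+26.5%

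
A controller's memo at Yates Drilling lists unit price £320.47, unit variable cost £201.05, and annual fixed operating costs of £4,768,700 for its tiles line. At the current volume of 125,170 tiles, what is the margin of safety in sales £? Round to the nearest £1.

£27,316,167

Unit CM = price − variable cost = £320.47 − £201.05 = £119.42. Break-even units = £4,768,700 ÷ £119.42 = 39,932.17; break-even revenue = 39,932.17 × £320.47 = £12,797,063.21.
Current sales = 125,170 × £320.47 = £40,113,229.90.
Margin of safety = £40,113,229.90 − £12,797,063.21 = £27,316,167.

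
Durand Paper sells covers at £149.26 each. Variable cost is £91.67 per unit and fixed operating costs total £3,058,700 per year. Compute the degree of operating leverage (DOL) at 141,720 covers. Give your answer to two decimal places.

At 141,720 units, contribution = 141,720 × £57.59 = £8,161,654.80.
Operating income = contribution − fixed costs = £8,161,654.80 − £3,058,700 = £5,102,954.80.
Degree of operating leverage = £8,161,654.80 / £5,102,954.80 = 1.5994.

1.60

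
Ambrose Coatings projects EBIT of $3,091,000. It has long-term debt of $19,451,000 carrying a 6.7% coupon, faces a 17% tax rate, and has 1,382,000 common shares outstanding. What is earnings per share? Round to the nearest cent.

Interest = $1,303,217.00, so EBT = $3,091,000 − $1,303,217.00 = $1,787,783.00.
Net income = $1,787,783.00 × (1 − 0.17) = $1,483,859.89.
EPS = $1,483,859.89 ÷ 1,382,000 = $1.07.

$1.07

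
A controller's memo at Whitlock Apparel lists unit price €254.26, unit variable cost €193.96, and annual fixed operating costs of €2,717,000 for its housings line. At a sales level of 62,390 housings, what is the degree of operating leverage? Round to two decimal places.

Contribution at this volume is 62,390 × €60.30 = €3,762,117.00.
Subtracting fixed costs: EBIT = €3,762,117.00 − €2,717,000 = €1,045,117.00.
Degree of operating leverage = €3,762,117.00 / €1,045,117.00 = 3.5997.

3.60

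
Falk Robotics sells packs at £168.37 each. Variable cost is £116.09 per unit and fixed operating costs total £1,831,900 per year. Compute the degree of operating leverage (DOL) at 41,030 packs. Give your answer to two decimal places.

Contribution at this volume is 41,030 × £52.28 = £2,145,048.40.
EBIT = £2,145,048.40 − £1,831,900 = £313,148.40.
DOL = contribution ÷ EBIT = £2,145,048.40 ÷ £313,148.40 = 6.8499.

6.85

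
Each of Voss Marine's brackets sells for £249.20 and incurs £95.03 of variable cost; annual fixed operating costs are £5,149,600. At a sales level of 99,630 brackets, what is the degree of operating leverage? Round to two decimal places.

Total contribution margin = 99,630 × £154.17 = £15,359,957.10.
Operating income = contribution − fixed costs = £15,359,957.10 − £5,149,600 = £10,210,357.10.
Degree of operating leverage = £15,359,957.10 / £10,210,357.10 = 1.5044.

1.50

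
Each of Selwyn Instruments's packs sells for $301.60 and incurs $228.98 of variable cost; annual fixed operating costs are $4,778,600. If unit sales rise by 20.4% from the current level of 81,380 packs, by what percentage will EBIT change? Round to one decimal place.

Contribution at this volume is 81,380 × $72.62 = $5,909,815.60.
Subtracting fixed costs: EBIT = $5,909,815.60 − $4,778,600 = $1,131,215.60.
So DOL = total CM / EBIT = $5,909,815.60 / $1,131,215.60 = 5.2243.
%ΔEBIT = DOL × %ΔSales = 5.2243 × +20.4% = +106.6%.

+106.6%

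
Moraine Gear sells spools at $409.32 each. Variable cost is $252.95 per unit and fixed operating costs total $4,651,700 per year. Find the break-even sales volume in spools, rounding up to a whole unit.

29,749 spools

Each unit contributes $409.32 − $252.95 = $156.37.
Break-even volume = fixed costs ÷ CM per unit = $4,651,700 ÷ $156.37 = 29,748.03, so 29,749 spools.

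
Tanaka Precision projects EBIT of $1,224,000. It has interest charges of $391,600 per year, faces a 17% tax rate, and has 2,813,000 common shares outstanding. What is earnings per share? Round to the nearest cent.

$0.25

Interest = $391,600.00, so EBT = $1,224,000 − $391,600.00 = $832,400.00.
After tax at 17%: net income = $832,400.00 × 0.83 = $690,892.00.
Per share: $690,892.00 / 2,813,000 shares = $0.25.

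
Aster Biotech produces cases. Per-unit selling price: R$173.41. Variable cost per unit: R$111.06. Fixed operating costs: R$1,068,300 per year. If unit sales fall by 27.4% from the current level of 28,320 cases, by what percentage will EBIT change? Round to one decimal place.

-69.4%

Total contribution margin = 28,320 × R$62.35 = R$1,765,752.00.
Subtracting fixed costs: EBIT = R$1,765,752.00 − R$1,068,300 = R$697,452.00.
DOL = contribution ÷ EBIT = R$1,765,752.00 ÷ R$697,452.00 = 2.5317.
So EBIT moves 2.5317 × (-27.4%) = -69.4%.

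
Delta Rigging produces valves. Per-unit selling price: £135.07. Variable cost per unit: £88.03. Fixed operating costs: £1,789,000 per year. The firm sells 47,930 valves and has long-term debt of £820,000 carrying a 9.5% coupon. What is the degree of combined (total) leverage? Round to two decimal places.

Total contribution margin = 47,930 × £47.04 = £2,254,627.20.
EBIT = £2,254,627.20 − £1,789,000 = £465,627.20. Interest = £77,900.00, so EBIT − I = £387,727.20.
Degree of total leverage = total CM / (EBIT − interest) = £2,254,627.20 / £387,727.20 = 5.8150.

5.81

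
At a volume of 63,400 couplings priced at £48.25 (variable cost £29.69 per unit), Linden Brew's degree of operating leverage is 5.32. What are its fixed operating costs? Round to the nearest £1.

At 63,400 units, contribution = 63,400 × £18.56 = £1,176,704.00.
Since DOL = CM ÷ EBIT, EBIT = £1,176,704.00 ÷ 5.32 = £221,184.96.
And FC = contribution − EBIT = £1,176,704.00 − £221,184.96 = £955,519.

£955,519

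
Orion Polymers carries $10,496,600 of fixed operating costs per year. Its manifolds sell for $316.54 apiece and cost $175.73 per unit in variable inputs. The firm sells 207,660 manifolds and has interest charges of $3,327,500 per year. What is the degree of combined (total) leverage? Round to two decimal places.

Contribution at this volume is 207,660 × $140.81 = $29,240,604.60.
Operating income = contribution − fixed costs = $29,240,604.60 − $10,496,600 = $18,744,004.60. Interest = $3,327,500.00, so EBIT − I = $15,416,504.60.
Degree of total leverage = total CM / (EBIT − interest) = $29,240,604.60 / $15,416,504.60 = 1.8967.

1.90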